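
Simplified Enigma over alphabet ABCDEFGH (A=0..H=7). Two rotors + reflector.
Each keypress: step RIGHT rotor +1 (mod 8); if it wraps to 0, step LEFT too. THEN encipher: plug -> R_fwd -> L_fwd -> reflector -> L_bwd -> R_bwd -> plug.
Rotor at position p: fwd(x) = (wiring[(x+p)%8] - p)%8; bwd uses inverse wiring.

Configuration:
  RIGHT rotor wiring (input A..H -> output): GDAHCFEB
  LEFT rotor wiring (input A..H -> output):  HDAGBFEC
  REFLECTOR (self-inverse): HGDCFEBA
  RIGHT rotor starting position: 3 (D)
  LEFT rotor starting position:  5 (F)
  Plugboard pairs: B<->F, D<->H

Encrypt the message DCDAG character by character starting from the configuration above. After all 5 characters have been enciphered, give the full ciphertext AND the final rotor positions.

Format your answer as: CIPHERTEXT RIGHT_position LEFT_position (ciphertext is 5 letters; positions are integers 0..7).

Char 1 ('D'): step: R->4, L=5; D->plug->H->R->D->L->C->refl->D->L'->F->R'->D->plug->H
Char 2 ('C'): step: R->5, L=5; C->plug->C->R->E->L->G->refl->B->L'->G->R'->E->plug->E
Char 3 ('D'): step: R->6, L=5; D->plug->H->R->H->L->E->refl->F->L'->C->R'->E->plug->E
Char 4 ('A'): step: R->7, L=5; A->plug->A->R->C->L->F->refl->E->L'->H->R'->B->plug->F
Char 5 ('G'): step: R->0, L->6 (L advanced); G->plug->G->R->E->L->C->refl->D->L'->G->R'->A->plug->A
Final: ciphertext=HEEFA, RIGHT=0, LEFT=6

Answer: HEEFA 0 6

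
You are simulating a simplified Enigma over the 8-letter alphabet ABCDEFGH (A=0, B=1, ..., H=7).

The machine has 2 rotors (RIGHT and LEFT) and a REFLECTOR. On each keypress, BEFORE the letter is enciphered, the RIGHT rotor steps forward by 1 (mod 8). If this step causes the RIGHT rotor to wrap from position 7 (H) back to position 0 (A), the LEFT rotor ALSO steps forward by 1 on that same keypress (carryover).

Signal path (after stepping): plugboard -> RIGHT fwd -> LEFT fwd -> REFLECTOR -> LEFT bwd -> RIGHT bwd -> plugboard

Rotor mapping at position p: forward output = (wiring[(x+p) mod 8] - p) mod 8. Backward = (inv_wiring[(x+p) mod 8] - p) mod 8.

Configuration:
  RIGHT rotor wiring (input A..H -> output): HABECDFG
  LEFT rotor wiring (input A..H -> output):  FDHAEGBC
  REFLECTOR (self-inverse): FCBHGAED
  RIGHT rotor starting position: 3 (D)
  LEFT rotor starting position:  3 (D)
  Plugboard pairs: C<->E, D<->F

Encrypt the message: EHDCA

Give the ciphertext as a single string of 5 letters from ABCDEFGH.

Char 1 ('E'): step: R->4, L=3; E->plug->C->R->B->L->B->refl->C->L'->F->R'->G->plug->G
Char 2 ('H'): step: R->5, L=3; H->plug->H->R->F->L->C->refl->B->L'->B->R'->C->plug->E
Char 3 ('D'): step: R->6, L=3; D->plug->F->R->G->L->A->refl->F->L'->A->R'->B->plug->B
Char 4 ('C'): step: R->7, L=3; C->plug->E->R->F->L->C->refl->B->L'->B->R'->C->plug->E
Char 5 ('A'): step: R->0, L->4 (L advanced); A->plug->A->R->H->L->E->refl->G->L'->D->R'->F->plug->D

Answer: GEBED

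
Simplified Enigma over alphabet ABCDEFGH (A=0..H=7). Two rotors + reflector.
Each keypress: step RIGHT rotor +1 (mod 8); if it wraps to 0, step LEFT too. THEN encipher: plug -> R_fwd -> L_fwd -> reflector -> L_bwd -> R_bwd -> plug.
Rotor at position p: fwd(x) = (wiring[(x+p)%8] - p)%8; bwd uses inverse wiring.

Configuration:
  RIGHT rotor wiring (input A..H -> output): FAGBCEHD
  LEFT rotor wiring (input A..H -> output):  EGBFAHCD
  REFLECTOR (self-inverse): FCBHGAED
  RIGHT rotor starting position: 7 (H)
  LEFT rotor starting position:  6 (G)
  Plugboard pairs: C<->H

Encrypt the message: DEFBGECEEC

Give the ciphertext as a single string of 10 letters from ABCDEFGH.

Char 1 ('D'): step: R->0, L->7 (L advanced); D->plug->D->R->B->L->F->refl->A->L'->G->R'->C->plug->H
Char 2 ('E'): step: R->1, L=7; E->plug->E->R->D->L->C->refl->B->L'->F->R'->B->plug->B
Char 3 ('F'): step: R->2, L=7; F->plug->F->R->B->L->F->refl->A->L'->G->R'->H->plug->C
Char 4 ('B'): step: R->3, L=7; B->plug->B->R->H->L->D->refl->H->L'->C->R'->F->plug->F
Char 5 ('G'): step: R->4, L=7; G->plug->G->R->C->L->H->refl->D->L'->H->R'->D->plug->D
Char 6 ('E'): step: R->5, L=7; E->plug->E->R->D->L->C->refl->B->L'->F->R'->H->plug->C
Char 7 ('C'): step: R->6, L=7; C->plug->H->R->G->L->A->refl->F->L'->B->R'->A->plug->A
Char 8 ('E'): step: R->7, L=7; E->plug->E->R->C->L->H->refl->D->L'->H->R'->D->plug->D
Char 9 ('E'): step: R->0, L->0 (L advanced); E->plug->E->R->C->L->B->refl->C->L'->G->R'->C->plug->H
Char 10 ('C'): step: R->1, L=0; C->plug->H->R->E->L->A->refl->F->L'->D->R'->E->plug->E

Answer: HBCFDCADHE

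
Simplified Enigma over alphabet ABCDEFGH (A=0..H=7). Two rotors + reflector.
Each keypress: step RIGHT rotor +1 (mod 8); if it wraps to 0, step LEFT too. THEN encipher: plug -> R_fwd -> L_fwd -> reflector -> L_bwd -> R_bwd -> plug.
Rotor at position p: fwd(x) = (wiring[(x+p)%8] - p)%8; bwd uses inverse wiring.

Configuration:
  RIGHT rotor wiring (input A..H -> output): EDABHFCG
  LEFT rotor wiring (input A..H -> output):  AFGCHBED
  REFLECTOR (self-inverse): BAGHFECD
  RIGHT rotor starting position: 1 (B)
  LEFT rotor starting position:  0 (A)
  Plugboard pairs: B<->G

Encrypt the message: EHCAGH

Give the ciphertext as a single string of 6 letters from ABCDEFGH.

Char 1 ('E'): step: R->2, L=0; E->plug->E->R->A->L->A->refl->B->L'->F->R'->C->plug->C
Char 2 ('H'): step: R->3, L=0; H->plug->H->R->F->L->B->refl->A->L'->A->R'->G->plug->B
Char 3 ('C'): step: R->4, L=0; C->plug->C->R->G->L->E->refl->F->L'->B->R'->B->plug->G
Char 4 ('A'): step: R->5, L=0; A->plug->A->R->A->L->A->refl->B->L'->F->R'->B->plug->G
Char 5 ('G'): step: R->6, L=0; G->plug->B->R->A->L->A->refl->B->L'->F->R'->D->plug->D
Char 6 ('H'): step: R->7, L=0; H->plug->H->R->D->L->C->refl->G->L'->C->R'->E->plug->E

Answer: CBGGDE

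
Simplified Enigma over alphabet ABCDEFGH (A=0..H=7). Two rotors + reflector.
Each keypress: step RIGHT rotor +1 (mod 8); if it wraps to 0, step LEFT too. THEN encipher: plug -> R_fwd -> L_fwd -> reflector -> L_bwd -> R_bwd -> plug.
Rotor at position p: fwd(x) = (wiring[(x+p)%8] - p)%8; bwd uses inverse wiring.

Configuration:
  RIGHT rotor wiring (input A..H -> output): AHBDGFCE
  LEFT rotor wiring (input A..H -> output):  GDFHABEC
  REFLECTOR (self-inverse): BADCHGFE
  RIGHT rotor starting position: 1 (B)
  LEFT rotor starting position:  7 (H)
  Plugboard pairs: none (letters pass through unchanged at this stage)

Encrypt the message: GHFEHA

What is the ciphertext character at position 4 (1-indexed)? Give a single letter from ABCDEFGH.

Char 1 ('G'): step: R->2, L=7; G->plug->G->R->G->L->C->refl->D->L'->A->R'->E->plug->E
Char 2 ('H'): step: R->3, L=7; H->plug->H->R->G->L->C->refl->D->L'->A->R'->A->plug->A
Char 3 ('F'): step: R->4, L=7; F->plug->F->R->D->L->G->refl->F->L'->H->R'->H->plug->H
Char 4 ('E'): step: R->5, L=7; E->plug->E->R->C->L->E->refl->H->L'->B->R'->H->plug->H

H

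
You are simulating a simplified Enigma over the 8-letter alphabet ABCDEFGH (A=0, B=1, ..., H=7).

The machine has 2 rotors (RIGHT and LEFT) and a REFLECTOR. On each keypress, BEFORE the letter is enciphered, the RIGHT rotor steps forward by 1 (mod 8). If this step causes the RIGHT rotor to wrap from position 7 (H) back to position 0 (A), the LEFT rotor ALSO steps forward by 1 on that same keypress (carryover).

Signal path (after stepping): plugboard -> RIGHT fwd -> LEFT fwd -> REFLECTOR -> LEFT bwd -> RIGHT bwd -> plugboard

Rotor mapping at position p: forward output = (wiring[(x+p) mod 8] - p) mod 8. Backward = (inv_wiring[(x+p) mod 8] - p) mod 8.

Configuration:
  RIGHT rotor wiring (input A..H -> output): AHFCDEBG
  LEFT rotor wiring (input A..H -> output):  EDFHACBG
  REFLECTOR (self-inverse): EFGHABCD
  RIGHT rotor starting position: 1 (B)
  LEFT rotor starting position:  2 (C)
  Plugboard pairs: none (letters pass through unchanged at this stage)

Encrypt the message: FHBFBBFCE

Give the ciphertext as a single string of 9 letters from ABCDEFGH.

Char 1 ('F'): step: R->2, L=2; F->plug->F->R->E->L->H->refl->D->L'->A->R'->B->plug->B
Char 2 ('H'): step: R->3, L=2; H->plug->H->R->C->L->G->refl->C->L'->G->R'->D->plug->D
Char 3 ('B'): step: R->4, L=2; B->plug->B->R->A->L->D->refl->H->L'->E->R'->E->plug->E
Char 4 ('F'): step: R->5, L=2; F->plug->F->R->A->L->D->refl->H->L'->E->R'->B->plug->B
Char 5 ('B'): step: R->6, L=2; B->plug->B->R->A->L->D->refl->H->L'->E->R'->F->plug->F
Char 6 ('B'): step: R->7, L=2; B->plug->B->R->B->L->F->refl->B->L'->H->R'->A->plug->A
Char 7 ('F'): step: R->0, L->3 (L advanced); F->plug->F->R->E->L->D->refl->H->L'->C->R'->D->plug->D
Char 8 ('C'): step: R->1, L=3; C->plug->C->R->B->L->F->refl->B->L'->F->R'->G->plug->G
Char 9 ('E'): step: R->2, L=3; E->plug->E->R->H->L->C->refl->G->L'->D->R'->A->plug->A

Answer: BDEBFADGA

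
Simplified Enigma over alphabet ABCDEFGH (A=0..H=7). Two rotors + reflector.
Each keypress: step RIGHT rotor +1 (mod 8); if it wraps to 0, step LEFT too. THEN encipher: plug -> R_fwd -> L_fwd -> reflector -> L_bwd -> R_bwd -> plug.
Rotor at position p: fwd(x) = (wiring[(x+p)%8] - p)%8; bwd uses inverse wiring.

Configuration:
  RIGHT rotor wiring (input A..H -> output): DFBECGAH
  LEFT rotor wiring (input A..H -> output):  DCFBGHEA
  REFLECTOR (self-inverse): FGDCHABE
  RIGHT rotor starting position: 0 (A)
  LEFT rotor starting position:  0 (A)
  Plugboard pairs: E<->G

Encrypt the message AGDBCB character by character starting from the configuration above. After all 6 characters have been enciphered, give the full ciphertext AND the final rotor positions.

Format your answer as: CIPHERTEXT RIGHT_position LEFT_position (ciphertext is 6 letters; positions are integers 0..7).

Answer: CFHGEH 6 0

Derivation:
Char 1 ('A'): step: R->1, L=0; A->plug->A->R->E->L->G->refl->B->L'->D->R'->C->plug->C
Char 2 ('G'): step: R->2, L=0; G->plug->E->R->G->L->E->refl->H->L'->F->R'->F->plug->F
Char 3 ('D'): step: R->3, L=0; D->plug->D->R->F->L->H->refl->E->L'->G->R'->H->plug->H
Char 4 ('B'): step: R->4, L=0; B->plug->B->R->C->L->F->refl->A->L'->H->R'->E->plug->G
Char 5 ('C'): step: R->5, L=0; C->plug->C->R->C->L->F->refl->A->L'->H->R'->G->plug->E
Char 6 ('B'): step: R->6, L=0; B->plug->B->R->B->L->C->refl->D->L'->A->R'->H->plug->H
Final: ciphertext=CFHGEH, RIGHT=6, LEFT=0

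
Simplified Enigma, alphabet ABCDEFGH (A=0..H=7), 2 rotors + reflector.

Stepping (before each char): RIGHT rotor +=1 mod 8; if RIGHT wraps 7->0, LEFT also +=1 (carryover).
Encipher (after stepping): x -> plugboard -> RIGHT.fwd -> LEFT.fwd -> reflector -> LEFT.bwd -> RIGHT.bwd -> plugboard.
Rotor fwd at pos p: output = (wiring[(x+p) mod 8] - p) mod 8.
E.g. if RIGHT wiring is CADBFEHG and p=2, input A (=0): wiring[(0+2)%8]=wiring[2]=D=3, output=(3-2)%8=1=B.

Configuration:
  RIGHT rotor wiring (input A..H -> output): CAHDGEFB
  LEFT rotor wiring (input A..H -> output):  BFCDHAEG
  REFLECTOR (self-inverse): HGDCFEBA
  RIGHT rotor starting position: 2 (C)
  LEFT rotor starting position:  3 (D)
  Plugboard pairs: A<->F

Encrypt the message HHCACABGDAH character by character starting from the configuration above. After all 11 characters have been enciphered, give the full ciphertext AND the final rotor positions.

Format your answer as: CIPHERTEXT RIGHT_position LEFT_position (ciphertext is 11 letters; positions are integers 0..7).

Char 1 ('H'): step: R->3, L=3; H->plug->H->R->E->L->D->refl->C->L'->G->R'->E->plug->E
Char 2 ('H'): step: R->4, L=3; H->plug->H->R->H->L->H->refl->A->L'->A->R'->B->plug->B
Char 3 ('C'): step: R->5, L=3; C->plug->C->R->E->L->D->refl->C->L'->G->R'->G->plug->G
Char 4 ('A'): step: R->6, L=3; A->plug->F->R->F->L->G->refl->B->L'->D->R'->B->plug->B
Char 5 ('C'): step: R->7, L=3; C->plug->C->R->B->L->E->refl->F->L'->C->R'->A->plug->F
Char 6 ('A'): step: R->0, L->4 (L advanced); A->plug->F->R->E->L->F->refl->E->L'->B->R'->H->plug->H
Char 7 ('B'): step: R->1, L=4; B->plug->B->R->G->L->G->refl->B->L'->F->R'->D->plug->D
Char 8 ('G'): step: R->2, L=4; G->plug->G->R->A->L->D->refl->C->L'->D->R'->E->plug->E
Char 9 ('D'): step: R->3, L=4; D->plug->D->R->C->L->A->refl->H->L'->H->R'->F->plug->A
Char 10 ('A'): step: R->4, L=4; A->plug->F->R->E->L->F->refl->E->L'->B->R'->C->plug->C
Char 11 ('H'): step: R->5, L=4; H->plug->H->R->B->L->E->refl->F->L'->E->R'->C->plug->C
Final: ciphertext=EBGBFHDEACC, RIGHT=5, LEFT=4

Answer: EBGBFHDEACC 5 4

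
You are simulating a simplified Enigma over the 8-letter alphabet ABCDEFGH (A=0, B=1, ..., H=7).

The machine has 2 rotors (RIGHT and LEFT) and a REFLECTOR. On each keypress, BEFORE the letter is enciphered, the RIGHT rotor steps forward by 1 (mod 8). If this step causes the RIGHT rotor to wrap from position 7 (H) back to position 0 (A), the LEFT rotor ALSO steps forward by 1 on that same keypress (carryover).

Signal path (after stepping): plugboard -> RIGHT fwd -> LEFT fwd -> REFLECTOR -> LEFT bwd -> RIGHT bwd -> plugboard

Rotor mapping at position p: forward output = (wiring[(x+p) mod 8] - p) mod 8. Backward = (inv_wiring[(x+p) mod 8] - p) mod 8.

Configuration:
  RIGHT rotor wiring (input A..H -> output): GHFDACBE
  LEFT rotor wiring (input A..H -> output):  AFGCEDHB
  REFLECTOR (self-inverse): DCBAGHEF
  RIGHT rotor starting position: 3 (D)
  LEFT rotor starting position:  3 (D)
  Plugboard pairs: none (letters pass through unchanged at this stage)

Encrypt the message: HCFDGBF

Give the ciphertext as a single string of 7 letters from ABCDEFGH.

Char 1 ('H'): step: R->4, L=3; H->plug->H->R->H->L->D->refl->A->L'->C->R'->E->plug->E
Char 2 ('C'): step: R->5, L=3; C->plug->C->R->H->L->D->refl->A->L'->C->R'->E->plug->E
Char 3 ('F'): step: R->6, L=3; F->plug->F->R->F->L->F->refl->H->L'->A->R'->C->plug->C
Char 4 ('D'): step: R->7, L=3; D->plug->D->R->G->L->C->refl->B->L'->B->R'->F->plug->F
Char 5 ('G'): step: R->0, L->4 (L advanced); G->plug->G->R->B->L->H->refl->F->L'->D->R'->D->plug->D
Char 6 ('B'): step: R->1, L=4; B->plug->B->R->E->L->E->refl->G->L'->H->R'->D->plug->D
Char 7 ('F'): step: R->2, L=4; F->plug->F->R->C->L->D->refl->A->L'->A->R'->D->plug->D

Answer: EECFDDD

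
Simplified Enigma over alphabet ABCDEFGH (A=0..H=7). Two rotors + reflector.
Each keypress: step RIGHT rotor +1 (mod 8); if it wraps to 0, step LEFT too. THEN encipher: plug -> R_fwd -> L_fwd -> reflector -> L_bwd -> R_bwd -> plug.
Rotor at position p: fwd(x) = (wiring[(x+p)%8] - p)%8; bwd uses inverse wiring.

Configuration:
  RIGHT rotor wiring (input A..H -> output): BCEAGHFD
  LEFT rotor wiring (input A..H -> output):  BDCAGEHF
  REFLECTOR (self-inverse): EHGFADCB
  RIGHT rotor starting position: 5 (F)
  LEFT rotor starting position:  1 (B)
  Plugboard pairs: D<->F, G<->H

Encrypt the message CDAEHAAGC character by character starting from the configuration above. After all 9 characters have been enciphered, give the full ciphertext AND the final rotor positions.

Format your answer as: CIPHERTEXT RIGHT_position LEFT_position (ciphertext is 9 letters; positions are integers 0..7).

Answer: FGGCBCHHG 6 2

Derivation:
Char 1 ('C'): step: R->6, L=1; C->plug->C->R->D->L->F->refl->D->L'->E->R'->D->plug->F
Char 2 ('D'): step: R->7, L=1; D->plug->F->R->H->L->A->refl->E->L'->G->R'->H->plug->G
Char 3 ('A'): step: R->0, L->2 (L advanced); A->plug->A->R->B->L->G->refl->C->L'->D->R'->H->plug->G
Char 4 ('E'): step: R->1, L=2; E->plug->E->R->G->L->H->refl->B->L'->H->R'->C->plug->C
Char 5 ('H'): step: R->2, L=2; H->plug->G->R->H->L->B->refl->H->L'->G->R'->B->plug->B
Char 6 ('A'): step: R->3, L=2; A->plug->A->R->F->L->D->refl->F->L'->E->R'->C->plug->C
Char 7 ('A'): step: R->4, L=2; A->plug->A->R->C->L->E->refl->A->L'->A->R'->G->plug->H
Char 8 ('G'): step: R->5, L=2; G->plug->H->R->B->L->G->refl->C->L'->D->R'->G->plug->H
Char 9 ('C'): step: R->6, L=2; C->plug->C->R->D->L->C->refl->G->L'->B->R'->H->plug->G
Final: ciphertext=FGGCBCHHG, RIGHT=6, LEFT=2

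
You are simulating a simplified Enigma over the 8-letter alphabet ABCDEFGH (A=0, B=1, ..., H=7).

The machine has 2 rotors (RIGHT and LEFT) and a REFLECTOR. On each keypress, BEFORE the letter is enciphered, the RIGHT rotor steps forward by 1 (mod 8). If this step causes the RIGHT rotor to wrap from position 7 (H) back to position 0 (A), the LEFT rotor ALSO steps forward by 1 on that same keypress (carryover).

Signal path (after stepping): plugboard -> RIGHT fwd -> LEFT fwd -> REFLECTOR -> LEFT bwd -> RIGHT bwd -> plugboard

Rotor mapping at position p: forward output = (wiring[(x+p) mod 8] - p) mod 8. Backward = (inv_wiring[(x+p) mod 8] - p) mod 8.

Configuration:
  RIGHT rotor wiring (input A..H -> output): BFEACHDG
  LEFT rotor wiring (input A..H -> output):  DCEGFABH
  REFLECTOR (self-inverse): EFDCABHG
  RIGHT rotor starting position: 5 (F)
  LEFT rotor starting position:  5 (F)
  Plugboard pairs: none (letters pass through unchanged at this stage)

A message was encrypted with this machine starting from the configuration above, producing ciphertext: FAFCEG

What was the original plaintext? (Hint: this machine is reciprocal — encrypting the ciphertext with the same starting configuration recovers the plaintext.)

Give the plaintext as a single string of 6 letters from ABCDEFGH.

Answer: BEDHAH

Derivation:
Char 1 ('F'): step: R->6, L=5; F->plug->F->R->C->L->C->refl->D->L'->A->R'->B->plug->B
Char 2 ('A'): step: R->7, L=5; A->plug->A->R->H->L->A->refl->E->L'->B->R'->E->plug->E
Char 3 ('F'): step: R->0, L->6 (L advanced); F->plug->F->R->H->L->C->refl->D->L'->A->R'->D->plug->D
Char 4 ('C'): step: R->1, L=6; C->plug->C->R->H->L->C->refl->D->L'->A->R'->H->plug->H
Char 5 ('E'): step: R->2, L=6; E->plug->E->R->B->L->B->refl->F->L'->C->R'->A->plug->A
Char 6 ('G'): step: R->3, L=6; G->plug->G->R->C->L->F->refl->B->L'->B->R'->H->plug->H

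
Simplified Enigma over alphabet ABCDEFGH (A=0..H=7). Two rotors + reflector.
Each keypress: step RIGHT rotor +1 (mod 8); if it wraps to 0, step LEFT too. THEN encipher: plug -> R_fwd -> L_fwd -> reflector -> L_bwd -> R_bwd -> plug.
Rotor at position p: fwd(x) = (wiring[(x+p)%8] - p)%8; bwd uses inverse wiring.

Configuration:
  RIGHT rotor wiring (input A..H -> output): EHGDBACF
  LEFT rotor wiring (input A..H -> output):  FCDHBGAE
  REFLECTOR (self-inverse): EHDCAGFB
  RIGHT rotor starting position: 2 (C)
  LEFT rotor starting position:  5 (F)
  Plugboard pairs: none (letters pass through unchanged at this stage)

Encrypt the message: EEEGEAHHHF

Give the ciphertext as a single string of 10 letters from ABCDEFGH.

Char 1 ('E'): step: R->3, L=5; E->plug->E->R->C->L->H->refl->B->L'->A->R'->A->plug->A
Char 2 ('E'): step: R->4, L=5; E->plug->E->R->A->L->B->refl->H->L'->C->R'->G->plug->G
Char 3 ('E'): step: R->5, L=5; E->plug->E->R->C->L->H->refl->B->L'->A->R'->C->plug->C
Char 4 ('G'): step: R->6, L=5; G->plug->G->R->D->L->A->refl->E->L'->H->R'->B->plug->B
Char 5 ('E'): step: R->7, L=5; E->plug->E->R->E->L->F->refl->G->L'->F->R'->B->plug->B
Char 6 ('A'): step: R->0, L->6 (L advanced); A->plug->A->R->E->L->F->refl->G->L'->B->R'->E->plug->E
Char 7 ('H'): step: R->1, L=6; H->plug->H->R->D->L->E->refl->A->L'->H->R'->E->plug->E
Char 8 ('H'): step: R->2, L=6; H->plug->H->R->F->L->B->refl->H->L'->C->R'->G->plug->G
Char 9 ('H'): step: R->3, L=6; H->plug->H->R->D->L->E->refl->A->L'->H->R'->D->plug->D
Char 10 ('F'): step: R->4, L=6; F->plug->F->R->D->L->E->refl->A->L'->H->R'->H->plug->H

Answer: AGCBBEEGDH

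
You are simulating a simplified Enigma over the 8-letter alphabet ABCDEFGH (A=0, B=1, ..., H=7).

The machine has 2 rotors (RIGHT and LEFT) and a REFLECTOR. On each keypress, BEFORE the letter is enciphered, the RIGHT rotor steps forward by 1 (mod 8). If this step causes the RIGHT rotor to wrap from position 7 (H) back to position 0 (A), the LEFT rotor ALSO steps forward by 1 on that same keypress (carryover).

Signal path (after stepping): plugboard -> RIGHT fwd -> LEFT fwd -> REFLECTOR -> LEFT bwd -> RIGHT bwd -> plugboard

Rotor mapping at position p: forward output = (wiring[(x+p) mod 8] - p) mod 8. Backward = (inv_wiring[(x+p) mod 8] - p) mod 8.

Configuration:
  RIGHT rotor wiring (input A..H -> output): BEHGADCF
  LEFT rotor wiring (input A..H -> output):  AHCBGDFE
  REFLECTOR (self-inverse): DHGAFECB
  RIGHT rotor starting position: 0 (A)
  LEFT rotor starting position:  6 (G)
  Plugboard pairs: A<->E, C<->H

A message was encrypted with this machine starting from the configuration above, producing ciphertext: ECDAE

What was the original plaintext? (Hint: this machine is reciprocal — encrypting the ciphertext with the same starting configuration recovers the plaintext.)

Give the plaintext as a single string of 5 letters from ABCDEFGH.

Char 1 ('E'): step: R->1, L=6; E->plug->A->R->D->L->B->refl->H->L'->A->R'->H->plug->C
Char 2 ('C'): step: R->2, L=6; C->plug->H->R->C->L->C->refl->G->L'->B->R'->D->plug->D
Char 3 ('D'): step: R->3, L=6; D->plug->D->R->H->L->F->refl->E->L'->E->R'->H->plug->C
Char 4 ('A'): step: R->4, L=6; A->plug->E->R->F->L->D->refl->A->L'->G->R'->C->plug->H
Char 5 ('E'): step: R->5, L=6; E->plug->A->R->G->L->A->refl->D->L'->F->R'->B->plug->B

Answer: CDCHB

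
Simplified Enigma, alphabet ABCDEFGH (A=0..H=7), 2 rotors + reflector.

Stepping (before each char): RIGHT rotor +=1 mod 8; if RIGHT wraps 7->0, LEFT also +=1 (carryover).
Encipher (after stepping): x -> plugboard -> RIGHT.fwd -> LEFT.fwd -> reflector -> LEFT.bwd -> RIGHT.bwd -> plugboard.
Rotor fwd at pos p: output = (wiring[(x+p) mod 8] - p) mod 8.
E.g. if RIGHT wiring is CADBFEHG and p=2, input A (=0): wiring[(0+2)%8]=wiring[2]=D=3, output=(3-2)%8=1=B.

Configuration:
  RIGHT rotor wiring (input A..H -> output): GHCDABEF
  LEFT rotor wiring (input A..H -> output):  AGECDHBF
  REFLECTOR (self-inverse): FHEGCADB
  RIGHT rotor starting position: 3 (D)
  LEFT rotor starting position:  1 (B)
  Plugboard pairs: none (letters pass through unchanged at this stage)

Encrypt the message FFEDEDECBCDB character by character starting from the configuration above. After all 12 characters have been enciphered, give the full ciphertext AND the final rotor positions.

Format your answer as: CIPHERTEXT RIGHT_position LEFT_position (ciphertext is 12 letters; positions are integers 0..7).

Answer: GCDABEGBGBHC 7 2

Derivation:
Char 1 ('F'): step: R->4, L=1; F->plug->F->R->D->L->C->refl->E->L'->G->R'->G->plug->G
Char 2 ('F'): step: R->5, L=1; F->plug->F->R->F->L->A->refl->F->L'->A->R'->C->plug->C
Char 3 ('E'): step: R->6, L=1; E->plug->E->R->E->L->G->refl->D->L'->B->R'->D->plug->D
Char 4 ('D'): step: R->7, L=1; D->plug->D->R->D->L->C->refl->E->L'->G->R'->A->plug->A
Char 5 ('E'): step: R->0, L->2 (L advanced); E->plug->E->R->A->L->C->refl->E->L'->H->R'->B->plug->B
Char 6 ('D'): step: R->1, L=2; D->plug->D->R->H->L->E->refl->C->L'->A->R'->E->plug->E
Char 7 ('E'): step: R->2, L=2; E->plug->E->R->C->L->B->refl->H->L'->E->R'->G->plug->G
Char 8 ('C'): step: R->3, L=2; C->plug->C->R->G->L->G->refl->D->L'->F->R'->B->plug->B
Char 9 ('B'): step: R->4, L=2; B->plug->B->R->F->L->D->refl->G->L'->G->R'->G->plug->G
Char 10 ('C'): step: R->5, L=2; C->plug->C->R->A->L->C->refl->E->L'->H->R'->B->plug->B
Char 11 ('D'): step: R->6, L=2; D->plug->D->R->B->L->A->refl->F->L'->D->R'->H->plug->H
Char 12 ('B'): step: R->7, L=2; B->plug->B->R->H->L->E->refl->C->L'->A->R'->C->plug->C
Final: ciphertext=GCDABEGBGBHC, RIGHT=7, LEFT=2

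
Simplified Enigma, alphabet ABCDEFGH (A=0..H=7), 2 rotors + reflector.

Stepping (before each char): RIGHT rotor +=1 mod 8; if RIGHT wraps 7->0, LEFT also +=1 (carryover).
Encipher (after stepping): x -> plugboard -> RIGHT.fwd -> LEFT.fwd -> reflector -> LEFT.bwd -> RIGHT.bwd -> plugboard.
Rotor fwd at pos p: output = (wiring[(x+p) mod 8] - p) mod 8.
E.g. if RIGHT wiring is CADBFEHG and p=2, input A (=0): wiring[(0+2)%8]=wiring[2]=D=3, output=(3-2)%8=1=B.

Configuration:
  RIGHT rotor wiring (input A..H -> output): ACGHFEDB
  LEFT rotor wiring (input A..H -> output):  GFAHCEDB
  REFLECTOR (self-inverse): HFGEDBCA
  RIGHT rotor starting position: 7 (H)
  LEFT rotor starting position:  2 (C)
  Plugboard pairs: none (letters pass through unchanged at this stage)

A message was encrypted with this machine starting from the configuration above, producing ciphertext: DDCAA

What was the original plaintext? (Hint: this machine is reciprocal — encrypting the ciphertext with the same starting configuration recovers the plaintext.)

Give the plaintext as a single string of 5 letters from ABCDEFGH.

Char 1 ('D'): step: R->0, L->3 (L advanced); D->plug->D->R->H->L->F->refl->B->L'->C->R'->B->plug->B
Char 2 ('D'): step: R->1, L=3; D->plug->D->R->E->L->G->refl->C->L'->G->R'->C->plug->C
Char 3 ('C'): step: R->2, L=3; C->plug->C->R->D->L->A->refl->H->L'->B->R'->E->plug->E
Char 4 ('A'): step: R->3, L=3; A->plug->A->R->E->L->G->refl->C->L'->G->R'->E->plug->E
Char 5 ('A'): step: R->4, L=3; A->plug->A->R->B->L->H->refl->A->L'->D->R'->H->plug->H

Answer: BCEEH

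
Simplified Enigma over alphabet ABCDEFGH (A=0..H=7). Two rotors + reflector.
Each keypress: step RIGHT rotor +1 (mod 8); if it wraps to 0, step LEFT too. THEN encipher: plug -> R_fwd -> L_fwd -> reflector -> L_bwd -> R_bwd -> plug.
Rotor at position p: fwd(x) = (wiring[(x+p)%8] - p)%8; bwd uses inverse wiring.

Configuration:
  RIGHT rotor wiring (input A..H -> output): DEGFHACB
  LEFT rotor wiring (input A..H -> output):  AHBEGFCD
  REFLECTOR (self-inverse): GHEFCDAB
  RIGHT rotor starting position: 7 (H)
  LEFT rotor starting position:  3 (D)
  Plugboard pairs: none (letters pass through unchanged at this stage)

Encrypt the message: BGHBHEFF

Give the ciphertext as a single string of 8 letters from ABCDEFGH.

Answer: FCFFAHHB

Derivation:
Char 1 ('B'): step: R->0, L->4 (L advanced); B->plug->B->R->E->L->E->refl->C->L'->A->R'->F->plug->F
Char 2 ('G'): step: R->1, L=4; G->plug->G->R->A->L->C->refl->E->L'->E->R'->C->plug->C
Char 3 ('H'): step: R->2, L=4; H->plug->H->R->C->L->G->refl->A->L'->H->R'->F->plug->F
Char 4 ('B'): step: R->3, L=4; B->plug->B->R->E->L->E->refl->C->L'->A->R'->F->plug->F
Char 5 ('H'): step: R->4, L=4; H->plug->H->R->B->L->B->refl->H->L'->D->R'->A->plug->A
Char 6 ('E'): step: R->5, L=4; E->plug->E->R->H->L->A->refl->G->L'->C->R'->H->plug->H
Char 7 ('F'): step: R->6, L=4; F->plug->F->R->H->L->A->refl->G->L'->C->R'->H->plug->H
Char 8 ('F'): step: R->7, L=4; F->plug->F->R->A->L->C->refl->E->L'->E->R'->B->plug->B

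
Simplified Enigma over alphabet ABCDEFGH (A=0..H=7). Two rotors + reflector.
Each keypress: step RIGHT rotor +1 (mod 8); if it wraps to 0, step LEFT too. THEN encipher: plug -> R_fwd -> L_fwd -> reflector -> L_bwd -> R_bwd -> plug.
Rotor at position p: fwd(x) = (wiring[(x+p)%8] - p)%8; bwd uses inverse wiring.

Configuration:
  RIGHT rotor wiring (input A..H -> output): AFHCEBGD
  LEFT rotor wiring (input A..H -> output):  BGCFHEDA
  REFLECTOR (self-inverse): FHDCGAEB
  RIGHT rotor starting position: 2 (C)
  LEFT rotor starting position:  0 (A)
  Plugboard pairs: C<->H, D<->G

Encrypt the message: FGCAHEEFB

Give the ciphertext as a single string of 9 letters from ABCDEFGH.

Char 1 ('F'): step: R->3, L=0; F->plug->F->R->F->L->E->refl->G->L'->B->R'->B->plug->B
Char 2 ('G'): step: R->4, L=0; G->plug->D->R->H->L->A->refl->F->L'->D->R'->G->plug->D
Char 3 ('C'): step: R->5, L=0; C->plug->H->R->H->L->A->refl->F->L'->D->R'->D->plug->G
Char 4 ('A'): step: R->6, L=0; A->plug->A->R->A->L->B->refl->H->L'->E->R'->F->plug->F
Char 5 ('H'): step: R->7, L=0; H->plug->C->R->G->L->D->refl->C->L'->C->R'->G->plug->D
Char 6 ('E'): step: R->0, L->1 (L advanced); E->plug->E->R->E->L->D->refl->C->L'->F->R'->B->plug->B
Char 7 ('E'): step: R->1, L=1; E->plug->E->R->A->L->F->refl->A->L'->H->R'->H->plug->C
Char 8 ('F'): step: R->2, L=1; F->plug->F->R->B->L->B->refl->H->L'->G->R'->G->plug->D
Char 9 ('B'): step: R->3, L=1; B->plug->B->R->B->L->B->refl->H->L'->G->R'->C->plug->H

Answer: BDGFDBCDH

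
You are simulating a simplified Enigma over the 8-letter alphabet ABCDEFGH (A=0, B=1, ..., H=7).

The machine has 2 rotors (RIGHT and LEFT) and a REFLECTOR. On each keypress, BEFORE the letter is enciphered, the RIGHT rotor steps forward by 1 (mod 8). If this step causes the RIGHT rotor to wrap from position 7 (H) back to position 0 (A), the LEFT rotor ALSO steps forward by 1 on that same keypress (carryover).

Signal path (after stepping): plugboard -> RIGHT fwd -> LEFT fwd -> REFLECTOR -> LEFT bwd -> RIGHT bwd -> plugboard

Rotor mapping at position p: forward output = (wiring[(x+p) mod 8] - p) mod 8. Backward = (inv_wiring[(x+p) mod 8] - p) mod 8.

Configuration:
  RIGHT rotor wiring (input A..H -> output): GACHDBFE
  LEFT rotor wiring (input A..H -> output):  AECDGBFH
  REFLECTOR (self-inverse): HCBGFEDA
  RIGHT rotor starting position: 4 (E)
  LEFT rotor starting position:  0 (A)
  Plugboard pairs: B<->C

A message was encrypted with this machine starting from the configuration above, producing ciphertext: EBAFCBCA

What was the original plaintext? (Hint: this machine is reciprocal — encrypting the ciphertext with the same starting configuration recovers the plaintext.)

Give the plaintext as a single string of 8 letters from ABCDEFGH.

Char 1 ('E'): step: R->5, L=0; E->plug->E->R->D->L->D->refl->G->L'->E->R'->A->plug->A
Char 2 ('B'): step: R->6, L=0; B->plug->C->R->A->L->A->refl->H->L'->H->R'->A->plug->A
Char 3 ('A'): step: R->7, L=0; A->plug->A->R->F->L->B->refl->C->L'->C->R'->G->plug->G
Char 4 ('F'): step: R->0, L->1 (L advanced); F->plug->F->R->B->L->B->refl->C->L'->C->R'->C->plug->B
Char 5 ('C'): step: R->1, L=1; C->plug->B->R->B->L->B->refl->C->L'->C->R'->D->plug->D
Char 6 ('B'): step: R->2, L=1; B->plug->C->R->B->L->B->refl->C->L'->C->R'->F->plug->F
Char 7 ('C'): step: R->3, L=1; C->plug->B->R->A->L->D->refl->G->L'->G->R'->C->plug->B
Char 8 ('A'): step: R->4, L=1; A->plug->A->R->H->L->H->refl->A->L'->E->R'->F->plug->F

Answer: AAGBDFBF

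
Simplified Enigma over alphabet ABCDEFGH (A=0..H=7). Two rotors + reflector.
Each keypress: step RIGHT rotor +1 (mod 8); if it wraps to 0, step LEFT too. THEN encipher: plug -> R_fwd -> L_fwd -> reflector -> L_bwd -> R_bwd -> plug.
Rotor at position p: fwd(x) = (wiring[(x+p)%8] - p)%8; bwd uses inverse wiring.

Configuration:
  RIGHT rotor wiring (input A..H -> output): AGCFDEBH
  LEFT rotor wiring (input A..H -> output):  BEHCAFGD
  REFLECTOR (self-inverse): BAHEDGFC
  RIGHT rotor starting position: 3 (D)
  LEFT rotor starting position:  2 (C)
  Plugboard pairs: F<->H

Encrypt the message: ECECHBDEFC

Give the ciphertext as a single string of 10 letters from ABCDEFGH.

Char 1 ('E'): step: R->4, L=2; E->plug->E->R->E->L->E->refl->D->L'->D->R'->D->plug->D
Char 2 ('C'): step: R->5, L=2; C->plug->C->R->C->L->G->refl->F->L'->A->R'->G->plug->G
Char 3 ('E'): step: R->6, L=2; E->plug->E->R->E->L->E->refl->D->L'->D->R'->A->plug->A
Char 4 ('C'): step: R->7, L=2; C->plug->C->R->H->L->C->refl->H->L'->G->R'->E->plug->E
Char 5 ('H'): step: R->0, L->3 (L advanced); H->plug->F->R->E->L->A->refl->B->L'->G->R'->B->plug->B
Char 6 ('B'): step: R->1, L=3; B->plug->B->R->B->L->F->refl->G->L'->F->R'->A->plug->A
Char 7 ('D'): step: R->2, L=3; D->plug->D->R->C->L->C->refl->H->L'->A->R'->A->plug->A
Char 8 ('E'): step: R->3, L=3; E->plug->E->R->E->L->A->refl->B->L'->G->R'->D->plug->D
Char 9 ('F'): step: R->4, L=3; F->plug->H->R->B->L->F->refl->G->L'->F->R'->C->plug->C
Char 10 ('C'): step: R->5, L=3; C->plug->C->R->C->L->C->refl->H->L'->A->R'->G->plug->G

Answer: DGAEBAADCG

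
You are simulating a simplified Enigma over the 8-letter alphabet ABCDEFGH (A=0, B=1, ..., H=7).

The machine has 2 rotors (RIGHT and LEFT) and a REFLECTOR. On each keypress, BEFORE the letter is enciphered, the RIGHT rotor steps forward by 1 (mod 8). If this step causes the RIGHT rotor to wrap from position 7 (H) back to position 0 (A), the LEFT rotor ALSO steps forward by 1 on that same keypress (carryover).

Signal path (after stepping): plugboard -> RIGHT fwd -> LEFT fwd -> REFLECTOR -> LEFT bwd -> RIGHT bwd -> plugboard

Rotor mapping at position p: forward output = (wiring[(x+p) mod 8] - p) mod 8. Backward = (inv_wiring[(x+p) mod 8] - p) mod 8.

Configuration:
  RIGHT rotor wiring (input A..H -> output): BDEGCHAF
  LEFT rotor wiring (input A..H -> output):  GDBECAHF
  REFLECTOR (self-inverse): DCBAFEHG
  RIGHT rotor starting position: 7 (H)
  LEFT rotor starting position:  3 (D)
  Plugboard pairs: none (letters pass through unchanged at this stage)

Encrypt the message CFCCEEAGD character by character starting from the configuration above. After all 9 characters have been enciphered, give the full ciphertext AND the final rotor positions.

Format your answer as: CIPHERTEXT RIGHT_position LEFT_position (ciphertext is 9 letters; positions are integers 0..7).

Answer: BADAGGBDC 0 5

Derivation:
Char 1 ('C'): step: R->0, L->4 (L advanced); C->plug->C->R->E->L->C->refl->B->L'->D->R'->B->plug->B
Char 2 ('F'): step: R->1, L=4; F->plug->F->R->H->L->A->refl->D->L'->C->R'->A->plug->A
Char 3 ('C'): step: R->2, L=4; C->plug->C->R->A->L->G->refl->H->L'->F->R'->D->plug->D
Char 4 ('C'): step: R->3, L=4; C->plug->C->R->E->L->C->refl->B->L'->D->R'->A->plug->A
Char 5 ('E'): step: R->4, L=4; E->plug->E->R->F->L->H->refl->G->L'->A->R'->G->plug->G
Char 6 ('E'): step: R->5, L=4; E->plug->E->R->G->L->F->refl->E->L'->B->R'->G->plug->G
Char 7 ('A'): step: R->6, L=4; A->plug->A->R->C->L->D->refl->A->L'->H->R'->B->plug->B
Char 8 ('G'): step: R->7, L=4; G->plug->G->R->A->L->G->refl->H->L'->F->R'->D->plug->D
Char 9 ('D'): step: R->0, L->5 (L advanced); D->plug->D->R->G->L->H->refl->G->L'->E->R'->C->plug->C
Final: ciphertext=BADAGGBDC, RIGHT=0, LEFT=5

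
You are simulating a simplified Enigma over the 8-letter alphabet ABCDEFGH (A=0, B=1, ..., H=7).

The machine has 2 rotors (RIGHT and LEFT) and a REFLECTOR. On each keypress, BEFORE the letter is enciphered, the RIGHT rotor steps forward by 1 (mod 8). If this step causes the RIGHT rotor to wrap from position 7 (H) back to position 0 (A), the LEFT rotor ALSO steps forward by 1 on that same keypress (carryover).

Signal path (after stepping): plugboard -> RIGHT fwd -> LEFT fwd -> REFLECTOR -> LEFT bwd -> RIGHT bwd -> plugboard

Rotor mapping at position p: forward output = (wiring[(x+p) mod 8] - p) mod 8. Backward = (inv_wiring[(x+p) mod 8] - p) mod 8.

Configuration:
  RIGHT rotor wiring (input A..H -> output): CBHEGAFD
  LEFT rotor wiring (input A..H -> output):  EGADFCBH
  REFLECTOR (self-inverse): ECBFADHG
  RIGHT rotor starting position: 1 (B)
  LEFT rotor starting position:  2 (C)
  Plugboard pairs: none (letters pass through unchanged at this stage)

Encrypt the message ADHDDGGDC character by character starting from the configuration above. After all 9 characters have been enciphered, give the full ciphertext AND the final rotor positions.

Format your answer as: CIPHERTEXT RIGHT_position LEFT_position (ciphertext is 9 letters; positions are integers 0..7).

Char 1 ('A'): step: R->2, L=2; A->plug->A->R->F->L->F->refl->D->L'->C->R'->B->plug->B
Char 2 ('D'): step: R->3, L=2; D->plug->D->R->C->L->D->refl->F->L'->F->R'->C->plug->C
Char 3 ('H'): step: R->4, L=2; H->plug->H->R->A->L->G->refl->H->L'->E->R'->B->plug->B
Char 4 ('D'): step: R->5, L=2; D->plug->D->R->F->L->F->refl->D->L'->C->R'->F->plug->F
Char 5 ('D'): step: R->6, L=2; D->plug->D->R->D->L->A->refl->E->L'->H->R'->A->plug->A
Char 6 ('G'): step: R->7, L=2; G->plug->G->R->B->L->B->refl->C->L'->G->R'->H->plug->H
Char 7 ('G'): step: R->0, L->3 (L advanced); G->plug->G->R->F->L->B->refl->C->L'->B->R'->B->plug->B
Char 8 ('D'): step: R->1, L=3; D->plug->D->R->F->L->B->refl->C->L'->B->R'->H->plug->H
Char 9 ('C'): step: R->2, L=3; C->plug->C->R->E->L->E->refl->A->L'->A->R'->G->plug->G
Final: ciphertext=BCBFAHBHG, RIGHT=2, LEFT=3

Answer: BCBFAHBHG 2 3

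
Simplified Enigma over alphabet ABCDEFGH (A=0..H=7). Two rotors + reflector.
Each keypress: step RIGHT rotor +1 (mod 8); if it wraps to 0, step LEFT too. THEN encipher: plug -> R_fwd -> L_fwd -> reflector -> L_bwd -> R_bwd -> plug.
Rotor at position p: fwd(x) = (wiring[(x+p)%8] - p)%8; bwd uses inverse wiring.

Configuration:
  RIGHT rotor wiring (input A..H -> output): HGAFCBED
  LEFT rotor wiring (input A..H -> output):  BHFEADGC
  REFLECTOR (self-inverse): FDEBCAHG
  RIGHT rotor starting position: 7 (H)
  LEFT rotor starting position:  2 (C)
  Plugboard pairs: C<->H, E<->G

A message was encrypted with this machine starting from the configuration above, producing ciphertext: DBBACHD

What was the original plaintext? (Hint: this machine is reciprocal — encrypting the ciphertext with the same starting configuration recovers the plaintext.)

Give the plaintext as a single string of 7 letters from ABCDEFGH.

Char 1 ('D'): step: R->0, L->3 (L advanced); D->plug->D->R->F->L->G->refl->H->L'->E->R'->G->plug->E
Char 2 ('B'): step: R->1, L=3; B->plug->B->R->H->L->C->refl->E->L'->G->R'->H->plug->C
Char 3 ('B'): step: R->2, L=3; B->plug->B->R->D->L->D->refl->B->L'->A->R'->C->plug->H
Char 4 ('A'): step: R->3, L=3; A->plug->A->R->C->L->A->refl->F->L'->B->R'->D->plug->D
Char 5 ('C'): step: R->4, L=3; C->plug->H->R->B->L->F->refl->A->L'->C->R'->F->plug->F
Char 6 ('H'): step: R->5, L=3; H->plug->C->R->G->L->E->refl->C->L'->H->R'->B->plug->B
Char 7 ('D'): step: R->6, L=3; D->plug->D->R->A->L->B->refl->D->L'->D->R'->H->plug->C

Answer: ECHDFBC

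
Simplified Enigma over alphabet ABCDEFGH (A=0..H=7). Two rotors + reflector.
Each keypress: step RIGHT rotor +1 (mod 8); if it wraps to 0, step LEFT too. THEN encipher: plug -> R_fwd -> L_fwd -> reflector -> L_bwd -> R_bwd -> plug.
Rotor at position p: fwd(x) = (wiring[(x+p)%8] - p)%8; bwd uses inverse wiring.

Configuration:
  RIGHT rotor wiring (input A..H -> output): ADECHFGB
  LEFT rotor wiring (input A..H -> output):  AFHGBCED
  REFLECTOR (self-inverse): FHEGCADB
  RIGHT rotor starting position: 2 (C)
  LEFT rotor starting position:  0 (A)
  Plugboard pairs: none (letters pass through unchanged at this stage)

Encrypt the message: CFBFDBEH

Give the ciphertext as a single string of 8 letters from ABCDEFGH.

Answer: BAACGDHC

Derivation:
Char 1 ('C'): step: R->3, L=0; C->plug->C->R->C->L->H->refl->B->L'->E->R'->B->plug->B
Char 2 ('F'): step: R->4, L=0; F->plug->F->R->H->L->D->refl->G->L'->D->R'->A->plug->A
Char 3 ('B'): step: R->5, L=0; B->plug->B->R->B->L->F->refl->A->L'->A->R'->A->plug->A
Char 4 ('F'): step: R->6, L=0; F->plug->F->R->E->L->B->refl->H->L'->C->R'->C->plug->C
Char 5 ('D'): step: R->7, L=0; D->plug->D->R->F->L->C->refl->E->L'->G->R'->G->plug->G
Char 6 ('B'): step: R->0, L->1 (L advanced); B->plug->B->R->D->L->A->refl->F->L'->C->R'->D->plug->D
Char 7 ('E'): step: R->1, L=1; E->plug->E->R->E->L->B->refl->H->L'->H->R'->H->plug->H
Char 8 ('H'): step: R->2, L=1; H->plug->H->R->B->L->G->refl->D->L'->F->R'->C->plug->C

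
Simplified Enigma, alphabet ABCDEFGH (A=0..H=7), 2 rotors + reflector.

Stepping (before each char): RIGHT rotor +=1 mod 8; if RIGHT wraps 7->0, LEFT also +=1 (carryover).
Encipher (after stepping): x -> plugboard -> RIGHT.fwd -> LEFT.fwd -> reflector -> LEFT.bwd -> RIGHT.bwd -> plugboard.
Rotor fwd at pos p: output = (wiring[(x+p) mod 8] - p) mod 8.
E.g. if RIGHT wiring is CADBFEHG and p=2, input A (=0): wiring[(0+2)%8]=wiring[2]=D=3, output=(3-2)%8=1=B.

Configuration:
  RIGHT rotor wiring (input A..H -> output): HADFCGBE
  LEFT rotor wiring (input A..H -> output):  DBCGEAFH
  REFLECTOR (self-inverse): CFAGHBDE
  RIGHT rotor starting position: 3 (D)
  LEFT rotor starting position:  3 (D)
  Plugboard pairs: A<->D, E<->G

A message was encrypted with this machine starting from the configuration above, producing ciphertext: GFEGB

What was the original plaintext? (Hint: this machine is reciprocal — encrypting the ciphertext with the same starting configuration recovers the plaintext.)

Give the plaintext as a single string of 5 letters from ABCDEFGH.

Answer: CEFBD

Derivation:
Char 1 ('G'): step: R->4, L=3; G->plug->E->R->D->L->C->refl->A->L'->F->R'->C->plug->C
Char 2 ('F'): step: R->5, L=3; F->plug->F->R->G->L->G->refl->D->L'->A->R'->G->plug->E
Char 3 ('E'): step: R->6, L=3; E->plug->G->R->E->L->E->refl->H->L'->H->R'->F->plug->F
Char 4 ('G'): step: R->7, L=3; G->plug->E->R->G->L->G->refl->D->L'->A->R'->B->plug->B
Char 5 ('B'): step: R->0, L->4 (L advanced); B->plug->B->R->A->L->A->refl->C->L'->H->R'->A->plug->D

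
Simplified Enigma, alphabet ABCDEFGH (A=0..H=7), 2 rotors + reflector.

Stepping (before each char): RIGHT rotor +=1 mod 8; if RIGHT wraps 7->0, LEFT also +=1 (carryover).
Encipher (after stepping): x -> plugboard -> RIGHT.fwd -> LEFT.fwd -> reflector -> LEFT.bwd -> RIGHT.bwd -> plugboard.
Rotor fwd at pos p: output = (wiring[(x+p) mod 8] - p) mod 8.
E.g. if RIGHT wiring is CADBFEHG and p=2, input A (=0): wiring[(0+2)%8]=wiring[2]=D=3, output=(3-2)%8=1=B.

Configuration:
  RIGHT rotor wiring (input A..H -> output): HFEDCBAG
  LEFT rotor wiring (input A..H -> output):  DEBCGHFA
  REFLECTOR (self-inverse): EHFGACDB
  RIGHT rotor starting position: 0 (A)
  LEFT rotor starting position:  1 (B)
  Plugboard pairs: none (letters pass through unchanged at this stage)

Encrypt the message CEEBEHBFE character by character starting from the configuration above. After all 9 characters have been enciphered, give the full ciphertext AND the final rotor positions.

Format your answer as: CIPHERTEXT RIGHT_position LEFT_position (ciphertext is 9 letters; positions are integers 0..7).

Char 1 ('C'): step: R->1, L=1; C->plug->C->R->C->L->B->refl->H->L'->G->R'->H->plug->H
Char 2 ('E'): step: R->2, L=1; E->plug->E->R->G->L->H->refl->B->L'->C->R'->A->plug->A
Char 3 ('E'): step: R->3, L=1; E->plug->E->R->D->L->F->refl->C->L'->H->R'->B->plug->B
Char 4 ('B'): step: R->4, L=1; B->plug->B->R->F->L->E->refl->A->L'->B->R'->F->plug->F
Char 5 ('E'): step: R->5, L=1; E->plug->E->R->A->L->D->refl->G->L'->E->R'->A->plug->A
Char 6 ('H'): step: R->6, L=1; H->plug->H->R->D->L->F->refl->C->L'->H->R'->D->plug->D
Char 7 ('B'): step: R->7, L=1; B->plug->B->R->A->L->D->refl->G->L'->E->R'->E->plug->E
Char 8 ('F'): step: R->0, L->2 (L advanced); F->plug->F->R->B->L->A->refl->E->L'->C->R'->E->plug->E
Char 9 ('E'): step: R->1, L=2; E->plug->E->R->A->L->H->refl->B->L'->G->R'->H->plug->H
Final: ciphertext=HABFADEEH, RIGHT=1, LEFT=2

Answer: HABFADEEH 1 2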